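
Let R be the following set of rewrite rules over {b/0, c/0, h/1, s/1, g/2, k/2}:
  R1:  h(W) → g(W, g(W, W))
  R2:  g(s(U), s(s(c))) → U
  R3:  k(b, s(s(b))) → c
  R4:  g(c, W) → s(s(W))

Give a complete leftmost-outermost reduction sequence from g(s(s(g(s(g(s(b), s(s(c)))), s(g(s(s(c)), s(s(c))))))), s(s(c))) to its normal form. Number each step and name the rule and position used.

1. g(s(s(g(s(g(s(b), s(s(c)))), s(g(s(s(c)), s(s(c))))))), s(s(c)))  →  s(g(s(g(s(b), s(s(c)))), s(g(s(s(c)), s(s(c))))))   [R2 at ε]
2. s(g(s(g(s(b), s(s(c)))), s(g(s(s(c)), s(s(c))))))  →  s(g(s(b), s(g(s(s(c)), s(s(c))))))   [R2 at 1.1.1]
3. s(g(s(b), s(g(s(s(c)), s(s(c))))))  →  s(g(s(b), s(s(c))))   [R2 at 1.2.1]
4. s(g(s(b), s(s(c))))  →  s(b)   [R2 at 1]

s(b)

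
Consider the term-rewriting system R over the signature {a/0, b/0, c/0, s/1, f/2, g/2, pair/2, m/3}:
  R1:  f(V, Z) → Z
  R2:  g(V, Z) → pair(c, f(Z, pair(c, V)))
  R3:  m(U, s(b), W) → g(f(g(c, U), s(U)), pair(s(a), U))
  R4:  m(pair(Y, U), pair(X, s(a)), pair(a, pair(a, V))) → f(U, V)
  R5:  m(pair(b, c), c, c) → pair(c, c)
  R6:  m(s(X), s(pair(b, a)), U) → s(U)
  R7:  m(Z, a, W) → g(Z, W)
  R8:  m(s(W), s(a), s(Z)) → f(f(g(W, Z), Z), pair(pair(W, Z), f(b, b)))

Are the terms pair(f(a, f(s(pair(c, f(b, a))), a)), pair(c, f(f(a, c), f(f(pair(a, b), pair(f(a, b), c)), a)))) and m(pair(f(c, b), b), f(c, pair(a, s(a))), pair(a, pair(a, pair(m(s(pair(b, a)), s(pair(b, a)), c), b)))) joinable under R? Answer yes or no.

no — NF(t₁) = pair(a, pair(c, a)), NF(t₂) = pair(s(c), b)

Reduce t₁ = pair(f(a, f(s(pair(c, f(b, a))), a)), pair(c, f(f(a, c), f(f(pair(a, b), pair(f(a, b), c)), a)))):
1. pair(f(a, f(s(pair(c, f(b, a))), a)), pair(c, f(f(a, c), f(f(pair(a, b), pair(f(a, b), c)), a))))  →  pair(f(s(pair(c, f(b, a))), a), pair(c, f(f(a, c), f(f(pair(a, b), pair(f(a, b), c)), a))))   [R1 at 1]
2. pair(f(s(pair(c, f(b, a))), a), pair(c, f(f(a, c), f(f(pair(a, b), pair(f(a, b), c)), a))))  →  pair(a, pair(c, f(f(a, c), f(f(pair(a, b), pair(f(a, b), c)), a))))   [R1 at 1]
3. pair(a, pair(c, f(f(a, c), f(f(pair(a, b), pair(f(a, b), c)), a))))  →  pair(a, pair(c, f(f(pair(a, b), pair(f(a, b), c)), a)))   [R1 at 2.2]
4. pair(a, pair(c, f(f(pair(a, b), pair(f(a, b), c)), a)))  →  pair(a, pair(c, a))   [R1 at 2.2]

Reduce t₂ = m(pair(f(c, b), b), f(c, pair(a, s(a))), pair(a, pair(a, pair(m(s(pair(b, a)), s(pair(b, a)), c), b)))):
1. m(pair(f(c, b), b), f(c, pair(a, s(a))), pair(a, pair(a, pair(m(s(pair(b, a)), s(pair(b, a)), c), b))))  →  m(pair(b, b), f(c, pair(a, s(a))), pair(a, pair(a, pair(m(s(pair(b, a)), s(pair(b, a)), c), b))))   [R1 at 1.1]
2. m(pair(b, b), f(c, pair(a, s(a))), pair(a, pair(a, pair(m(s(pair(b, a)), s(pair(b, a)), c), b))))  →  m(pair(b, b), pair(a, s(a)), pair(a, pair(a, pair(m(s(pair(b, a)), s(pair(b, a)), c), b))))   [R1 at 2]
3. m(pair(b, b), pair(a, s(a)), pair(a, pair(a, pair(m(s(pair(b, a)), s(pair(b, a)), c), b))))  →  f(b, pair(m(s(pair(b, a)), s(pair(b, a)), c), b))   [R4 at ε]
4. f(b, pair(m(s(pair(b, a)), s(pair(b, a)), c), b))  →  pair(m(s(pair(b, a)), s(pair(b, a)), c), b)   [R1 at ε]
5. pair(m(s(pair(b, a)), s(pair(b, a)), c), b)  →  pair(s(c), b)   [R6 at 1]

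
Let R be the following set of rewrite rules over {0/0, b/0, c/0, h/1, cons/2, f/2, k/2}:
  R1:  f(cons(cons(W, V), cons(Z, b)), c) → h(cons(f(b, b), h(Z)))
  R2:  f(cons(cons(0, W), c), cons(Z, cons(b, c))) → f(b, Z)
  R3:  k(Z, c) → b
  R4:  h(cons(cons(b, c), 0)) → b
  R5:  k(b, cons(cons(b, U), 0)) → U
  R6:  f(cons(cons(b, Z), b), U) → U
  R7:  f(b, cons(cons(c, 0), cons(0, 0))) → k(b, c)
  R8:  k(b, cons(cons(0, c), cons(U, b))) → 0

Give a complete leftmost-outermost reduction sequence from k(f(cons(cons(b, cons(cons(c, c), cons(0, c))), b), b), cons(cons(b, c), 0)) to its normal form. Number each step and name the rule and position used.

1. k(f(cons(cons(b, cons(cons(c, c), cons(0, c))), b), b), cons(cons(b, c), 0))  →  k(b, cons(cons(b, c), 0))   [R6 at 1]
2. k(b, cons(cons(b, c), 0))  →  c   [R5 at ε]

c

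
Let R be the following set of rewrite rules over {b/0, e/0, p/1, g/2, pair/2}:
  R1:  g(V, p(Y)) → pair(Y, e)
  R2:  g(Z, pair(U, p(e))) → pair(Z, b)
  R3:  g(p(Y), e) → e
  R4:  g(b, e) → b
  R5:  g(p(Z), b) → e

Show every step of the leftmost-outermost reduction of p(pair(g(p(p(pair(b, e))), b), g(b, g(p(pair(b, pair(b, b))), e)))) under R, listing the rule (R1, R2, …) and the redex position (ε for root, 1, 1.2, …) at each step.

p(pair(e, b))

1. p(pair(g(p(p(pair(b, e))), b), g(b, g(p(pair(b, pair(b, b))), e))))  →  p(pair(e, g(b, g(p(pair(b, pair(b, b))), e))))   [R5 at 1.1]
2. p(pair(e, g(b, g(p(pair(b, pair(b, b))), e))))  →  p(pair(e, g(b, e)))   [R3 at 1.2.2]
3. p(pair(e, g(b, e)))  →  p(pair(e, b))   [R4 at 1.2]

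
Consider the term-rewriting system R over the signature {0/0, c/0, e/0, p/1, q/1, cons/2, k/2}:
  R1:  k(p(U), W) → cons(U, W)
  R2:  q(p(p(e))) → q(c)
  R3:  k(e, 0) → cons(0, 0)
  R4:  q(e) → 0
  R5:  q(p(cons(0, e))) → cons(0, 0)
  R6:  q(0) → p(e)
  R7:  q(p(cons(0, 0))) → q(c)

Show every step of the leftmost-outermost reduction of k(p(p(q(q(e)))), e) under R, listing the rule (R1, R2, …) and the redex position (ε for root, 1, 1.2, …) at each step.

1. k(p(p(q(q(e)))), e)  →  cons(p(q(q(e))), e)   [R1 at ε]
2. cons(p(q(q(e))), e)  →  cons(p(q(0)), e)   [R4 at 1.1.1]
3. cons(p(q(0)), e)  →  cons(p(p(e)), e)   [R6 at 1.1]

cons(p(p(e)), e)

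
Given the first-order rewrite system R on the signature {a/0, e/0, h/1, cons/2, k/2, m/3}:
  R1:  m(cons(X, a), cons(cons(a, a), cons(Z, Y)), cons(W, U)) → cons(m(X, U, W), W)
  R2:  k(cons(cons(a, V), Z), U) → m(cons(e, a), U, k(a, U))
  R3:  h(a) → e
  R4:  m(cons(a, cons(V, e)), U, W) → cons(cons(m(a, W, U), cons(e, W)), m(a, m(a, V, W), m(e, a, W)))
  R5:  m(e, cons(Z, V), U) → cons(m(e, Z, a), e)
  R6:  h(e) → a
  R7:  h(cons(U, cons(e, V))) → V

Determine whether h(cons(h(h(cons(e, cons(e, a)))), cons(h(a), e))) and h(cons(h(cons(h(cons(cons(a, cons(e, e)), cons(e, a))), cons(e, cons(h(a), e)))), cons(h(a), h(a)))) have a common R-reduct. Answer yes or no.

Reduce t₁ = h(cons(h(h(cons(e, cons(e, a)))), cons(h(a), e))):
1. h(cons(h(h(cons(e, cons(e, a)))), cons(h(a), e)))  →  h(cons(h(a), cons(h(a), e)))   [R7 at 1.1.1]
2. h(cons(h(a), cons(h(a), e)))  →  h(cons(e, cons(h(a), e)))   [R3 at 1.1]
3. h(cons(e, cons(h(a), e)))  →  h(cons(e, cons(e, e)))   [R3 at 1.2.1]
4. h(cons(e, cons(e, e)))  →  e   [R7 at ε]

Reduce t₂ = h(cons(h(cons(h(cons(cons(a, cons(e, e)), cons(e, a))), cons(e, cons(h(a), e)))), cons(h(a), h(a)))):
1. h(cons(h(cons(h(cons(cons(a, cons(e, e)), cons(e, a))), cons(e, cons(h(a), e)))), cons(h(a), h(a))))  →  h(cons(cons(h(a), e), cons(h(a), h(a))))   [R7 at 1.1]
2. h(cons(cons(h(a), e), cons(h(a), h(a))))  →  h(cons(cons(e, e), cons(h(a), h(a))))   [R3 at 1.1.1]
3. h(cons(cons(e, e), cons(h(a), h(a))))  →  h(cons(cons(e, e), cons(e, h(a))))   [R3 at 1.2.1]
4. h(cons(cons(e, e), cons(e, h(a))))  →  h(a)   [R7 at ε]
5. h(a)  →  e   [R3 at ε]

yes — NF(t₁) = e, NF(t₂) = e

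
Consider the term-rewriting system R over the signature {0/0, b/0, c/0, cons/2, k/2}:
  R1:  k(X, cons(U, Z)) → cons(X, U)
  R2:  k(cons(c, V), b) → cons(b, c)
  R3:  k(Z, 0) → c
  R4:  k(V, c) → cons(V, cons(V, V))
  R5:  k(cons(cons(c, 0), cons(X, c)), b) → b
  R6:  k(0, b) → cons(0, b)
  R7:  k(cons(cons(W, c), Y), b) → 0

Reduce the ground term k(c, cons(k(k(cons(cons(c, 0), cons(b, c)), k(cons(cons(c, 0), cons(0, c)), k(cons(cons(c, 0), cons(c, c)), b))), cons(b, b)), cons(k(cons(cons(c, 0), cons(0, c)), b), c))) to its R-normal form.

1. k(c, cons(k(k(cons(cons(c, 0), cons(b, c)), k(cons(cons(c, 0), cons(0, c)), k(cons(cons(c, 0), cons(c, c)), b))), cons(b, b)), cons(k(cons(cons(c, 0), cons(0, c)), b), c)))  →  cons(c, k(k(cons(cons(c, 0), cons(b, c)), k(cons(cons(c, 0), cons(0, c)), k(cons(cons(c, 0), cons(c, c)), b))), cons(b, b)))   [R1 at ε]
2. cons(c, k(k(cons(cons(c, 0), cons(b, c)), k(cons(cons(c, 0), cons(0, c)), k(cons(cons(c, 0), cons(c, c)), b))), cons(b, b)))  →  cons(c, cons(k(cons(cons(c, 0), cons(b, c)), k(cons(cons(c, 0), cons(0, c)), k(cons(cons(c, 0), cons(c, c)), b))), b))   [R1 at 2]
3. cons(c, cons(k(cons(cons(c, 0), cons(b, c)), k(cons(cons(c, 0), cons(0, c)), k(cons(cons(c, 0), cons(c, c)), b))), b))  →  cons(c, cons(k(cons(cons(c, 0), cons(b, c)), k(cons(cons(c, 0), cons(0, c)), b)), b))   [R5 at 2.1.2.2]
4. cons(c, cons(k(cons(cons(c, 0), cons(b, c)), k(cons(cons(c, 0), cons(0, c)), b)), b))  →  cons(c, cons(k(cons(cons(c, 0), cons(b, c)), b), b))   [R5 at 2.1.2]
5. cons(c, cons(k(cons(cons(c, 0), cons(b, c)), b), b))  →  cons(c, cons(b, b))   [R5 at 2.1]

cons(c, cons(b, b))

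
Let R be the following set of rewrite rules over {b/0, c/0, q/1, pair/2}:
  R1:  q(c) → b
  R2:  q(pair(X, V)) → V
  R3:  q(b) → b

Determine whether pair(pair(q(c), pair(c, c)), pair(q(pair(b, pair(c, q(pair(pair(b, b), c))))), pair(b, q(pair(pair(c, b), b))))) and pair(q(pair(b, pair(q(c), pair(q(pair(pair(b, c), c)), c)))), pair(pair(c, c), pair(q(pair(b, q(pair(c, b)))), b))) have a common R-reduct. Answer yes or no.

Reduce t₁ = pair(pair(q(c), pair(c, c)), pair(q(pair(b, pair(c, q(pair(pair(b, b), c))))), pair(b, q(pair(pair(c, b), b))))):
1. pair(pair(q(c), pair(c, c)), pair(q(pair(b, pair(c, q(pair(pair(b, b), c))))), pair(b, q(pair(pair(c, b), b)))))  →  pair(pair(b, pair(c, c)), pair(q(pair(b, pair(c, q(pair(pair(b, b), c))))), pair(b, q(pair(pair(c, b), b)))))   [R1 at 1.1]
2. pair(pair(b, pair(c, c)), pair(q(pair(b, pair(c, q(pair(pair(b, b), c))))), pair(b, q(pair(pair(c, b), b)))))  →  pair(pair(b, pair(c, c)), pair(pair(c, q(pair(pair(b, b), c))), pair(b, q(pair(pair(c, b), b)))))   [R2 at 2.1]
3. pair(pair(b, pair(c, c)), pair(pair(c, q(pair(pair(b, b), c))), pair(b, q(pair(pair(c, b), b)))))  →  pair(pair(b, pair(c, c)), pair(pair(c, c), pair(b, q(pair(pair(c, b), b)))))   [R2 at 2.1.2]
4. pair(pair(b, pair(c, c)), pair(pair(c, c), pair(b, q(pair(pair(c, b), b)))))  →  pair(pair(b, pair(c, c)), pair(pair(c, c), pair(b, b)))   [R2 at 2.2.2]

Reduce t₂ = pair(q(pair(b, pair(q(c), pair(q(pair(pair(b, c), c)), c)))), pair(pair(c, c), pair(q(pair(b, q(pair(c, b)))), b))):
1. pair(q(pair(b, pair(q(c), pair(q(pair(pair(b, c), c)), c)))), pair(pair(c, c), pair(q(pair(b, q(pair(c, b)))), b)))  →  pair(pair(q(c), pair(q(pair(pair(b, c), c)), c)), pair(pair(c, c), pair(q(pair(b, q(pair(c, b)))), b)))   [R2 at 1]
2. pair(pair(q(c), pair(q(pair(pair(b, c), c)), c)), pair(pair(c, c), pair(q(pair(b, q(pair(c, b)))), b)))  →  pair(pair(b, pair(q(pair(pair(b, c), c)), c)), pair(pair(c, c), pair(q(pair(b, q(pair(c, b)))), b)))   [R1 at 1.1]
3. pair(pair(b, pair(q(pair(pair(b, c), c)), c)), pair(pair(c, c), pair(q(pair(b, q(pair(c, b)))), b)))  →  pair(pair(b, pair(c, c)), pair(pair(c, c), pair(q(pair(b, q(pair(c, b)))), b)))   [R2 at 1.2.1]
4. pair(pair(b, pair(c, c)), pair(pair(c, c), pair(q(pair(b, q(pair(c, b)))), b)))  →  pair(pair(b, pair(c, c)), pair(pair(c, c), pair(q(pair(c, b)), b)))   [R2 at 2.2.1]
5. pair(pair(b, pair(c, c)), pair(pair(c, c), pair(q(pair(c, b)), b)))  →  pair(pair(b, pair(c, c)), pair(pair(c, c), pair(b, b)))   [R2 at 2.2.1]

yes — NF(t₁) = pair(pair(b, pair(c, c)), pair(pair(c, c), pair(b, b))), NF(t₂) = pair(pair(b, pair(c, c)), pair(pair(c, c), pair(b, b)))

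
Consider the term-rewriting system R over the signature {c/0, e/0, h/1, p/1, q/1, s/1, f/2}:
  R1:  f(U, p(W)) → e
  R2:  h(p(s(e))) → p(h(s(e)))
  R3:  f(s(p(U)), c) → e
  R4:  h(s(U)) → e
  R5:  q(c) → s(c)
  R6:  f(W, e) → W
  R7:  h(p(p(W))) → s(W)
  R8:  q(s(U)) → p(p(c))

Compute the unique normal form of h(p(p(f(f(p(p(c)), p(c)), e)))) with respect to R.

1. h(p(p(f(f(p(p(c)), p(c)), e))))  →  s(f(f(p(p(c)), p(c)), e))   [R7 at ε]
2. s(f(f(p(p(c)), p(c)), e))  →  s(f(p(p(c)), p(c)))   [R6 at 1]
3. s(f(p(p(c)), p(c)))  →  s(e)   [R1 at 1]

s(e)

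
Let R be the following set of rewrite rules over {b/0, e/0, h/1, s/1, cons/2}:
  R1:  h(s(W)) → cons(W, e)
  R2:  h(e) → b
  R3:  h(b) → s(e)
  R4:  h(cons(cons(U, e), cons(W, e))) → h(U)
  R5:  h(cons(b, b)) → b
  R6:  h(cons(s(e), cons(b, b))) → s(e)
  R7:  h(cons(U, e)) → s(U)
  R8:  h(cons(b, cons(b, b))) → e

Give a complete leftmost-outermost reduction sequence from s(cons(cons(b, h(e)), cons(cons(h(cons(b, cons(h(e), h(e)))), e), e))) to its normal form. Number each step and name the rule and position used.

s(cons(cons(b, b), cons(cons(e, e), e)))

1. s(cons(cons(b, h(e)), cons(cons(h(cons(b, cons(h(e), h(e)))), e), e)))  →  s(cons(cons(b, b), cons(cons(h(cons(b, cons(h(e), h(e)))), e), e)))   [R2 at 1.1.2]
2. s(cons(cons(b, b), cons(cons(h(cons(b, cons(h(e), h(e)))), e), e)))  →  s(cons(cons(b, b), cons(cons(h(cons(b, cons(b, h(e)))), e), e)))   [R2 at 1.2.1.1.1.2.1]
3. s(cons(cons(b, b), cons(cons(h(cons(b, cons(b, h(e)))), e), e)))  →  s(cons(cons(b, b), cons(cons(h(cons(b, cons(b, b))), e), e)))   [R2 at 1.2.1.1.1.2.2]
4. s(cons(cons(b, b), cons(cons(h(cons(b, cons(b, b))), e), e)))  →  s(cons(cons(b, b), cons(cons(e, e), e)))   [R8 at 1.2.1.1]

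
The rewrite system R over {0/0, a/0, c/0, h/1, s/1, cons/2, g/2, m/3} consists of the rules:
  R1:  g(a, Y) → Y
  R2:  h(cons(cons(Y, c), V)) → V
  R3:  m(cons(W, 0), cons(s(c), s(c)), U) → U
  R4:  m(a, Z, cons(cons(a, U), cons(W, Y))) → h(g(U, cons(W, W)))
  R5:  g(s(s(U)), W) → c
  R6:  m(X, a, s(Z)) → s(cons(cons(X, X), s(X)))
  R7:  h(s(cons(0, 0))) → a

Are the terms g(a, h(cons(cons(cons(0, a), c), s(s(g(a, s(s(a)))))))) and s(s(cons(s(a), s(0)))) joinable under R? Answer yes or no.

no — NF(t₁) = s(s(s(s(a)))), NF(t₂) = s(s(cons(s(a), s(0))))

Reduce t₁ = g(a, h(cons(cons(cons(0, a), c), s(s(g(a, s(s(a)))))))):
1. g(a, h(cons(cons(cons(0, a), c), s(s(g(a, s(s(a))))))))  →  h(cons(cons(cons(0, a), c), s(s(g(a, s(s(a)))))))   [R1 at ε]
2. h(cons(cons(cons(0, a), c), s(s(g(a, s(s(a)))))))  →  s(s(g(a, s(s(a)))))   [R2 at ε]
3. s(s(g(a, s(s(a)))))  →  s(s(s(s(a))))   [R1 at 1.1]

Reduce t₂ = s(s(cons(s(a), s(0)))):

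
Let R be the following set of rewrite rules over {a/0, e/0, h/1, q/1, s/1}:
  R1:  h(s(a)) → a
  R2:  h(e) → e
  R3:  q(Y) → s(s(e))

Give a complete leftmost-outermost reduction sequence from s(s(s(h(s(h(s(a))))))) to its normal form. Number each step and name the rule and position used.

s(s(s(a)))

1. s(s(s(h(s(h(s(a)))))))  →  s(s(s(h(s(a)))))   [R1 at 1.1.1.1.1]
2. s(s(s(h(s(a)))))  →  s(s(s(a)))   [R1 at 1.1.1]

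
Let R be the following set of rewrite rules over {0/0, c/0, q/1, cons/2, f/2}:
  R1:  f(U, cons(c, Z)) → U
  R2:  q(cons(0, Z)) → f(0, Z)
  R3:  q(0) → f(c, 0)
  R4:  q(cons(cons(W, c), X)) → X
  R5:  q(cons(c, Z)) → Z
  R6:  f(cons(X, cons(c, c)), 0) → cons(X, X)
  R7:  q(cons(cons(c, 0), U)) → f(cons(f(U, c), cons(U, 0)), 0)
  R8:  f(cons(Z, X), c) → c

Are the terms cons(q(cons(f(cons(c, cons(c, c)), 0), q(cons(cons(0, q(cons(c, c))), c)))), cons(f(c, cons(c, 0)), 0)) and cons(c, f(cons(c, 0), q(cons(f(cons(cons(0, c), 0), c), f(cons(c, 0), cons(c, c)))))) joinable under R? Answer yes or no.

yes — NF(t₁) = cons(c, cons(c, 0)), NF(t₂) = cons(c, cons(c, 0))

Reduce t₁ = cons(q(cons(f(cons(c, cons(c, c)), 0), q(cons(cons(0, q(cons(c, c))), c)))), cons(f(c, cons(c, 0)), 0)):
1. cons(q(cons(f(cons(c, cons(c, c)), 0), q(cons(cons(0, q(cons(c, c))), c)))), cons(f(c, cons(c, 0)), 0))  →  cons(q(cons(cons(c, c), q(cons(cons(0, q(cons(c, c))), c)))), cons(f(c, cons(c, 0)), 0))   [R6 at 1.1.1]
2. cons(q(cons(cons(c, c), q(cons(cons(0, q(cons(c, c))), c)))), cons(f(c, cons(c, 0)), 0))  →  cons(q(cons(cons(0, q(cons(c, c))), c)), cons(f(c, cons(c, 0)), 0))   [R4 at 1]
3. cons(q(cons(cons(0, q(cons(c, c))), c)), cons(f(c, cons(c, 0)), 0))  →  cons(q(cons(cons(0, c), c)), cons(f(c, cons(c, 0)), 0))   [R5 at 1.1.1.2]
4. cons(q(cons(cons(0, c), c)), cons(f(c, cons(c, 0)), 0))  →  cons(c, cons(f(c, cons(c, 0)), 0))   [R4 at 1]
5. cons(c, cons(f(c, cons(c, 0)), 0))  →  cons(c, cons(c, 0))   [R1 at 2.1]

Reduce t₂ = cons(c, f(cons(c, 0), q(cons(f(cons(cons(0, c), 0), c), f(cons(c, 0), cons(c, c)))))):
1. cons(c, f(cons(c, 0), q(cons(f(cons(cons(0, c), 0), c), f(cons(c, 0), cons(c, c))))))  →  cons(c, f(cons(c, 0), q(cons(c, f(cons(c, 0), cons(c, c))))))   [R8 at 2.2.1.1]
2. cons(c, f(cons(c, 0), q(cons(c, f(cons(c, 0), cons(c, c))))))  →  cons(c, f(cons(c, 0), f(cons(c, 0), cons(c, c))))   [R5 at 2.2]
3. cons(c, f(cons(c, 0), f(cons(c, 0), cons(c, c))))  →  cons(c, f(cons(c, 0), cons(c, 0)))   [R1 at 2.2]
4. cons(c, f(cons(c, 0), cons(c, 0)))  →  cons(c, cons(c, 0))   [R1 at 2]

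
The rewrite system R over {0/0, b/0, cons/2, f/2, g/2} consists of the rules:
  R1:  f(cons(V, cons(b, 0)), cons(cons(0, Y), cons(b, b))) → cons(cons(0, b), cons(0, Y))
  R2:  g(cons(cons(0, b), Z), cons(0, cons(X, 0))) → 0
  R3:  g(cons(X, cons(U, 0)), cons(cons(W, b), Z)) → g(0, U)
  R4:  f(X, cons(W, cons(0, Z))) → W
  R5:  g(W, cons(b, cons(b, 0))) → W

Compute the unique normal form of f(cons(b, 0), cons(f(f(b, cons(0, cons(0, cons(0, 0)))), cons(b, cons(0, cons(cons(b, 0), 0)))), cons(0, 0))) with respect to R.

b

1. f(cons(b, 0), cons(f(f(b, cons(0, cons(0, cons(0, 0)))), cons(b, cons(0, cons(cons(b, 0), 0)))), cons(0, 0)))  →  f(f(b, cons(0, cons(0, cons(0, 0)))), cons(b, cons(0, cons(cons(b, 0), 0))))   [R4 at ε]
2. f(f(b, cons(0, cons(0, cons(0, 0)))), cons(b, cons(0, cons(cons(b, 0), 0))))  →  b   [R4 at ε]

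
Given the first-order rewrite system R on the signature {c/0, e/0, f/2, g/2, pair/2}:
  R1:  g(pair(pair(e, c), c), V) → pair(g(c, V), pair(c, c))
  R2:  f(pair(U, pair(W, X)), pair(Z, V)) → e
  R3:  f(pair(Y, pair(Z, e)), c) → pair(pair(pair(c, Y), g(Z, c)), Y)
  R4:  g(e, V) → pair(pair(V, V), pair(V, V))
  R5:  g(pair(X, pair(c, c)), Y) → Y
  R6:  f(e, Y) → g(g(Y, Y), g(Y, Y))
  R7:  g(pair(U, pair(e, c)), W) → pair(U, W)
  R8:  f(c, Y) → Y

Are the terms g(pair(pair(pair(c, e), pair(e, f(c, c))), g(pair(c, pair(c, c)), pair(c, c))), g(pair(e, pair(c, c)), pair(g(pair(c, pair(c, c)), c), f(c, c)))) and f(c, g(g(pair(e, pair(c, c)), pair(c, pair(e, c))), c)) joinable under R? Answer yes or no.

yes — NF(t₁) = pair(c, c), NF(t₂) = pair(c, c)

Reduce t₁ = g(pair(pair(pair(c, e), pair(e, f(c, c))), g(pair(c, pair(c, c)), pair(c, c))), g(pair(e, pair(c, c)), pair(g(pair(c, pair(c, c)), c), f(c, c)))):
1. g(pair(pair(pair(c, e), pair(e, f(c, c))), g(pair(c, pair(c, c)), pair(c, c))), g(pair(e, pair(c, c)), pair(g(pair(c, pair(c, c)), c), f(c, c))))  →  g(pair(pair(pair(c, e), pair(e, c)), g(pair(c, pair(c, c)), pair(c, c))), g(pair(e, pair(c, c)), pair(g(pair(c, pair(c, c)), c), f(c, c))))   [R8 at 1.1.2.2]
2. g(pair(pair(pair(c, e), pair(e, c)), g(pair(c, pair(c, c)), pair(c, c))), g(pair(e, pair(c, c)), pair(g(pair(c, pair(c, c)), c), f(c, c))))  →  g(pair(pair(pair(c, e), pair(e, c)), pair(c, c)), g(pair(e, pair(c, c)), pair(g(pair(c, pair(c, c)), c), f(c, c))))   [R5 at 1.2]
3. g(pair(pair(pair(c, e), pair(e, c)), pair(c, c)), g(pair(e, pair(c, c)), pair(g(pair(c, pair(c, c)), c), f(c, c))))  →  g(pair(e, pair(c, c)), pair(g(pair(c, pair(c, c)), c), f(c, c)))   [R5 at ε]
4. g(pair(e, pair(c, c)), pair(g(pair(c, pair(c, c)), c), f(c, c)))  →  pair(g(pair(c, pair(c, c)), c), f(c, c))   [R5 at ε]
5. pair(g(pair(c, pair(c, c)), c), f(c, c))  →  pair(c, f(c, c))   [R5 at 1]
6. pair(c, f(c, c))  →  pair(c, c)   [R8 at 2]

Reduce t₂ = f(c, g(g(pair(e, pair(c, c)), pair(c, pair(e, c))), c)):
1. f(c, g(g(pair(e, pair(c, c)), pair(c, pair(e, c))), c))  →  g(g(pair(e, pair(c, c)), pair(c, pair(e, c))), c)   [R8 at ε]
2. g(g(pair(e, pair(c, c)), pair(c, pair(e, c))), c)  →  g(pair(c, pair(e, c)), c)   [R5 at 1]
3. g(pair(c, pair(e, c)), c)  →  pair(c, c)   [R7 at ε]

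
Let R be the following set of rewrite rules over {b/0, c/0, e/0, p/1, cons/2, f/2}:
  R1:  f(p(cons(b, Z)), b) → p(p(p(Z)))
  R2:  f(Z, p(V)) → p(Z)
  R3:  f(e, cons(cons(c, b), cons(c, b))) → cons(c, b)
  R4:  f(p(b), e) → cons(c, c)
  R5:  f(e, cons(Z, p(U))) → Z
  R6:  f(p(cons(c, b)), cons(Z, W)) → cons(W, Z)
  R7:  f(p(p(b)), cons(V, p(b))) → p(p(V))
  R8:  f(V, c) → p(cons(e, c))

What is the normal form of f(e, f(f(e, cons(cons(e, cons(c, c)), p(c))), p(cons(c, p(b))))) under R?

p(e)

1. f(e, f(f(e, cons(cons(e, cons(c, c)), p(c))), p(cons(c, p(b)))))  →  f(e, p(f(e, cons(cons(e, cons(c, c)), p(c)))))   [R2 at 2]
2. f(e, p(f(e, cons(cons(e, cons(c, c)), p(c)))))  →  p(e)   [R2 at ε]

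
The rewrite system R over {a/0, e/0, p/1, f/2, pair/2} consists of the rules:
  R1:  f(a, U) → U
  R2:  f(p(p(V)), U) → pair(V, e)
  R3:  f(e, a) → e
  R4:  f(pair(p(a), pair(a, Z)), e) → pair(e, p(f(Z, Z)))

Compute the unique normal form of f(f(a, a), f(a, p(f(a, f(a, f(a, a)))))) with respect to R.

1. f(f(a, a), f(a, p(f(a, f(a, f(a, a))))))  →  f(a, f(a, p(f(a, f(a, f(a, a))))))   [R1 at 1]
2. f(a, f(a, p(f(a, f(a, f(a, a))))))  →  f(a, p(f(a, f(a, f(a, a)))))   [R1 at ε]
3. f(a, p(f(a, f(a, f(a, a)))))  →  p(f(a, f(a, f(a, a))))   [R1 at ε]
4. p(f(a, f(a, f(a, a))))  →  p(f(a, f(a, a)))   [R1 at 1]
5. p(f(a, f(a, a)))  →  p(f(a, a))   [R1 at 1]
6. p(f(a, a))  →  p(a)   [R1 at 1]

p(a)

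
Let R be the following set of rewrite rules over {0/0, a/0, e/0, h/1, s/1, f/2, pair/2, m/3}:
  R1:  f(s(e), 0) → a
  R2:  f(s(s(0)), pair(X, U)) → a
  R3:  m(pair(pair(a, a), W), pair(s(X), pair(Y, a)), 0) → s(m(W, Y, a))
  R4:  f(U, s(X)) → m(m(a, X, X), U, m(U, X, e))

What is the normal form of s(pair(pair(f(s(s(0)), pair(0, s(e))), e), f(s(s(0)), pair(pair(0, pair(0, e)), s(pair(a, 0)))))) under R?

1. s(pair(pair(f(s(s(0)), pair(0, s(e))), e), f(s(s(0)), pair(pair(0, pair(0, e)), s(pair(a, 0))))))  →  s(pair(pair(a, e), f(s(s(0)), pair(pair(0, pair(0, e)), s(pair(a, 0))))))   [R2 at 1.1.1]
2. s(pair(pair(a, e), f(s(s(0)), pair(pair(0, pair(0, e)), s(pair(a, 0))))))  →  s(pair(pair(a, e), a))   [R2 at 1.2]

s(pair(pair(a, e), a))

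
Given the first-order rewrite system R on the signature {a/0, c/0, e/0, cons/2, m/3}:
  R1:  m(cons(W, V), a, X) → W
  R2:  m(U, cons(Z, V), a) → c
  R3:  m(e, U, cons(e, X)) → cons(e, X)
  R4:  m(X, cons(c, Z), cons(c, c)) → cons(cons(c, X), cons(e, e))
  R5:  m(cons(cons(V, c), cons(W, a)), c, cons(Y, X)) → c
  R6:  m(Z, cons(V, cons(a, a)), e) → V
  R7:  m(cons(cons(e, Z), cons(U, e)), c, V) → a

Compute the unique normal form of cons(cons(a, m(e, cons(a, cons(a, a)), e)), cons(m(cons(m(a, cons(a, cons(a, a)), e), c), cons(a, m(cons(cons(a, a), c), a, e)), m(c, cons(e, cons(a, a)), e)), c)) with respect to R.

1. cons(cons(a, m(e, cons(a, cons(a, a)), e)), cons(m(cons(m(a, cons(a, cons(a, a)), e), c), cons(a, m(cons(cons(a, a), c), a, e)), m(c, cons(e, cons(a, a)), e)), c))  →  cons(cons(a, a), cons(m(cons(m(a, cons(a, cons(a, a)), e), c), cons(a, m(cons(cons(a, a), c), a, e)), m(c, cons(e, cons(a, a)), e)), c))   [R6 at 1.2]
2. cons(cons(a, a), cons(m(cons(m(a, cons(a, cons(a, a)), e), c), cons(a, m(cons(cons(a, a), c), a, e)), m(c, cons(e, cons(a, a)), e)), c))  →  cons(cons(a, a), cons(m(cons(a, c), cons(a, m(cons(cons(a, a), c), a, e)), m(c, cons(e, cons(a, a)), e)), c))   [R6 at 2.1.1.1]
3. cons(cons(a, a), cons(m(cons(a, c), cons(a, m(cons(cons(a, a), c), a, e)), m(c, cons(e, cons(a, a)), e)), c))  →  cons(cons(a, a), cons(m(cons(a, c), cons(a, cons(a, a)), m(c, cons(e, cons(a, a)), e)), c))   [R1 at 2.1.2.2]
4. cons(cons(a, a), cons(m(cons(a, c), cons(a, cons(a, a)), m(c, cons(e, cons(a, a)), e)), c))  →  cons(cons(a, a), cons(m(cons(a, c), cons(a, cons(a, a)), e), c))   [R6 at 2.1.3]
5. cons(cons(a, a), cons(m(cons(a, c), cons(a, cons(a, a)), e), c))  →  cons(cons(a, a), cons(a, c))   [R6 at 2.1]

cons(cons(a, a), cons(a, c))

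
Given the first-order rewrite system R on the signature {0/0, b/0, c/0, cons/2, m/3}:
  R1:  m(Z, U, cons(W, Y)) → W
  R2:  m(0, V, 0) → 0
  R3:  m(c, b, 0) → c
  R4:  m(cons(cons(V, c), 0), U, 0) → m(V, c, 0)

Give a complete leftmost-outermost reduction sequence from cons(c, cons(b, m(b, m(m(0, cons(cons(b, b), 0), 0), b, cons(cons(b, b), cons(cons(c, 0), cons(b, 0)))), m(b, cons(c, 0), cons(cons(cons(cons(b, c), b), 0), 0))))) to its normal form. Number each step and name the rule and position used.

1. cons(c, cons(b, m(b, m(m(0, cons(cons(b, b), 0), 0), b, cons(cons(b, b), cons(cons(c, 0), cons(b, 0)))), m(b, cons(c, 0), cons(cons(cons(cons(b, c), b), 0), 0)))))  →  cons(c, cons(b, m(b, cons(b, b), m(b, cons(c, 0), cons(cons(cons(cons(b, c), b), 0), 0)))))   [R1 at 2.2.2]
2. cons(c, cons(b, m(b, cons(b, b), m(b, cons(c, 0), cons(cons(cons(cons(b, c), b), 0), 0)))))  →  cons(c, cons(b, m(b, cons(b, b), cons(cons(cons(b, c), b), 0))))   [R1 at 2.2.3]
3. cons(c, cons(b, m(b, cons(b, b), cons(cons(cons(b, c), b), 0))))  →  cons(c, cons(b, cons(cons(b, c), b)))   [R1 at 2.2]

cons(c, cons(b, cons(cons(b, c), b)))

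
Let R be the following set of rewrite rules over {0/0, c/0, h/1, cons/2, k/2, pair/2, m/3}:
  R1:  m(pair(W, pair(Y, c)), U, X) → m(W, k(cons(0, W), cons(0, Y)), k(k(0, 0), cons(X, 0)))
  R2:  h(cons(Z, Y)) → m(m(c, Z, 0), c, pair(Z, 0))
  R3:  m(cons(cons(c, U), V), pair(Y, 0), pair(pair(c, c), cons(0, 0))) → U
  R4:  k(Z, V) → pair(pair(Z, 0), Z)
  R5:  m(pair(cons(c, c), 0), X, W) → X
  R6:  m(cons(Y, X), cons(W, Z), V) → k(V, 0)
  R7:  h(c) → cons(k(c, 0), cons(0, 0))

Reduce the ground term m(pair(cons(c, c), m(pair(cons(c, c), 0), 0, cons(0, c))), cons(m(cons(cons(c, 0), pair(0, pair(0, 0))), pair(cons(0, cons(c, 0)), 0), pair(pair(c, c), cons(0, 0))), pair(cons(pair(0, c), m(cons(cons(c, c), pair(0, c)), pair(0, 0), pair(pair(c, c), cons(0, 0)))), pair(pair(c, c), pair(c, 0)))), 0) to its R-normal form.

1. m(pair(cons(c, c), m(pair(cons(c, c), 0), 0, cons(0, c))), cons(m(cons(cons(c, 0), pair(0, pair(0, 0))), pair(cons(0, cons(c, 0)), 0), pair(pair(c, c), cons(0, 0))), pair(cons(pair(0, c), m(cons(cons(c, c), pair(0, c)), pair(0, 0), pair(pair(c, c), cons(0, 0)))), pair(pair(c, c), pair(c, 0)))), 0)  →  m(pair(cons(c, c), 0), cons(m(cons(cons(c, 0), pair(0, pair(0, 0))), pair(cons(0, cons(c, 0)), 0), pair(pair(c, c), cons(0, 0))), pair(cons(pair(0, c), m(cons(cons(c, c), pair(0, c)), pair(0, 0), pair(pair(c, c), cons(0, 0)))), pair(pair(c, c), pair(c, 0)))), 0)   [R5 at 1.2]
2. m(pair(cons(c, c), 0), cons(m(cons(cons(c, 0), pair(0, pair(0, 0))), pair(cons(0, cons(c, 0)), 0), pair(pair(c, c), cons(0, 0))), pair(cons(pair(0, c), m(cons(cons(c, c), pair(0, c)), pair(0, 0), pair(pair(c, c), cons(0, 0)))), pair(pair(c, c), pair(c, 0)))), 0)  →  cons(m(cons(cons(c, 0), pair(0, pair(0, 0))), pair(cons(0, cons(c, 0)), 0), pair(pair(c, c), cons(0, 0))), pair(cons(pair(0, c), m(cons(cons(c, c), pair(0, c)), pair(0, 0), pair(pair(c, c), cons(0, 0)))), pair(pair(c, c), pair(c, 0))))   [R5 at ε]
3. cons(m(cons(cons(c, 0), pair(0, pair(0, 0))), pair(cons(0, cons(c, 0)), 0), pair(pair(c, c), cons(0, 0))), pair(cons(pair(0, c), m(cons(cons(c, c), pair(0, c)), pair(0, 0), pair(pair(c, c), cons(0, 0)))), pair(pair(c, c), pair(c, 0))))  →  cons(0, pair(cons(pair(0, c), m(cons(cons(c, c), pair(0, c)), pair(0, 0), pair(pair(c, c), cons(0, 0)))), pair(pair(c, c), pair(c, 0))))   [R3 at 1]
4. cons(0, pair(cons(pair(0, c), m(cons(cons(c, c), pair(0, c)), pair(0, 0), pair(pair(c, c), cons(0, 0)))), pair(pair(c, c), pair(c, 0))))  →  cons(0, pair(cons(pair(0, c), c), pair(pair(c, c), pair(c, 0))))   [R3 at 2.1.2]

cons(0, pair(cons(pair(0, c), c), pair(pair(c, c), pair(c, 0))))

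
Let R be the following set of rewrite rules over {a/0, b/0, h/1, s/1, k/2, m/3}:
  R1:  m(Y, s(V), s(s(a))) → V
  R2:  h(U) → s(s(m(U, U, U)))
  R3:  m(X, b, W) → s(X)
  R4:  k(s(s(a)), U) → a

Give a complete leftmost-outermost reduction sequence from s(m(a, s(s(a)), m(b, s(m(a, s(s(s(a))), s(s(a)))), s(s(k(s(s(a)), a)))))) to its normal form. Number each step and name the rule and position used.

1. s(m(a, s(s(a)), m(b, s(m(a, s(s(s(a))), s(s(a)))), s(s(k(s(s(a)), a))))))  →  s(m(a, s(s(a)), m(b, s(s(s(a))), s(s(k(s(s(a)), a))))))   [R1 at 1.3.2.1]
2. s(m(a, s(s(a)), m(b, s(s(s(a))), s(s(k(s(s(a)), a))))))  →  s(m(a, s(s(a)), m(b, s(s(s(a))), s(s(a)))))   [R4 at 1.3.3.1.1]
3. s(m(a, s(s(a)), m(b, s(s(s(a))), s(s(a)))))  →  s(m(a, s(s(a)), s(s(a))))   [R1 at 1.3]
4. s(m(a, s(s(a)), s(s(a))))  →  s(s(a))   [R1 at 1]

s(s(a))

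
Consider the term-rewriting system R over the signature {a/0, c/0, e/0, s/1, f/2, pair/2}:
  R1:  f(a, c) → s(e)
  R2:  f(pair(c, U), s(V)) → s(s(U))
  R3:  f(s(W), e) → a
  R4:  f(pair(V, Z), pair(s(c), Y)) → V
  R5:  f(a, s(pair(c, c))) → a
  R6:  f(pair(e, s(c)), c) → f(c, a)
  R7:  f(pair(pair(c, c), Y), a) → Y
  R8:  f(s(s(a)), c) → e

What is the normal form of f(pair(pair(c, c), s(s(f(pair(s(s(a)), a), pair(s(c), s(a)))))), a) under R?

1. f(pair(pair(c, c), s(s(f(pair(s(s(a)), a), pair(s(c), s(a)))))), a)  →  s(s(f(pair(s(s(a)), a), pair(s(c), s(a)))))   [R7 at ε]
2. s(s(f(pair(s(s(a)), a), pair(s(c), s(a)))))  →  s(s(s(s(a))))   [R4 at 1.1]

s(s(s(s(a))))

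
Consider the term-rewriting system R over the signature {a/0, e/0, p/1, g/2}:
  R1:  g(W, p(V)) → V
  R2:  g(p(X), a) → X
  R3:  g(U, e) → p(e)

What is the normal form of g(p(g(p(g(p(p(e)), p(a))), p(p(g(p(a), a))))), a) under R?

1. g(p(g(p(g(p(p(e)), p(a))), p(p(g(p(a), a))))), a)  →  g(p(g(p(p(e)), p(a))), p(p(g(p(a), a))))   [R2 at ε]
2. g(p(g(p(p(e)), p(a))), p(p(g(p(a), a))))  →  p(g(p(a), a))   [R1 at ε]
3. p(g(p(a), a))  →  p(a)   [R2 at 1]

p(a)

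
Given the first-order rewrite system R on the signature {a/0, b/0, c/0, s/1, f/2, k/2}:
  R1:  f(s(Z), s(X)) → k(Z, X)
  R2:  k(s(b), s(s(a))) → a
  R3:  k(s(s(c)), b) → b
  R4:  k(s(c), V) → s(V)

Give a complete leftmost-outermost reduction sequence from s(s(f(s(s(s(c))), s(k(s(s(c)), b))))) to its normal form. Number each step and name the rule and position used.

1. s(s(f(s(s(s(c))), s(k(s(s(c)), b)))))  →  s(s(k(s(s(c)), k(s(s(c)), b))))   [R1 at 1.1]
2. s(s(k(s(s(c)), k(s(s(c)), b))))  →  s(s(k(s(s(c)), b)))   [R3 at 1.1.2]
3. s(s(k(s(s(c)), b)))  →  s(s(b))   [R3 at 1.1]

s(s(b))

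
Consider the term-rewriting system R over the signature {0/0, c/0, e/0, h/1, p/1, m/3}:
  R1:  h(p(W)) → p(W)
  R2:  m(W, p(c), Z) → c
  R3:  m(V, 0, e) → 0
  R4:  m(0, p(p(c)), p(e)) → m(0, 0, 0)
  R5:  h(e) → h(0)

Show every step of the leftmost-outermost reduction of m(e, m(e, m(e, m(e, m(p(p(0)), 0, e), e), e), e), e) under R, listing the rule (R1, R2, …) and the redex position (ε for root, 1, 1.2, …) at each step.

0

1. m(e, m(e, m(e, m(e, m(p(p(0)), 0, e), e), e), e), e)  →  m(e, m(e, m(e, m(e, 0, e), e), e), e)   [R3 at 2.2.2.2]
2. m(e, m(e, m(e, m(e, 0, e), e), e), e)  →  m(e, m(e, m(e, 0, e), e), e)   [R3 at 2.2.2]
3. m(e, m(e, m(e, 0, e), e), e)  →  m(e, m(e, 0, e), e)   [R3 at 2.2]
4. m(e, m(e, 0, e), e)  →  m(e, 0, e)   [R3 at 2]
5. m(e, 0, e)  →  0   [R3 at ε]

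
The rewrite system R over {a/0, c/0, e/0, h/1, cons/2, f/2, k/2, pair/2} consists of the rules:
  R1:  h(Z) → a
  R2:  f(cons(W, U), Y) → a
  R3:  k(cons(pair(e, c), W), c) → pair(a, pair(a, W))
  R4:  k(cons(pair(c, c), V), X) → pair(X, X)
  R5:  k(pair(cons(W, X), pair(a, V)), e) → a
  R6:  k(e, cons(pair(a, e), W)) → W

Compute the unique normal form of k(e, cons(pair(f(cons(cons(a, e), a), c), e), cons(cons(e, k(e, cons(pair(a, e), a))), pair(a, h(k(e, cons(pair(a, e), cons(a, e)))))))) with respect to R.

cons(cons(e, a), pair(a, a))

1. k(e, cons(pair(f(cons(cons(a, e), a), c), e), cons(cons(e, k(e, cons(pair(a, e), a))), pair(a, h(k(e, cons(pair(a, e), cons(a, e))))))))  →  k(e, cons(pair(a, e), cons(cons(e, k(e, cons(pair(a, e), a))), pair(a, h(k(e, cons(pair(a, e), cons(a, e))))))))   [R2 at 2.1.1]
2. k(e, cons(pair(a, e), cons(cons(e, k(e, cons(pair(a, e), a))), pair(a, h(k(e, cons(pair(a, e), cons(a, e))))))))  →  cons(cons(e, k(e, cons(pair(a, e), a))), pair(a, h(k(e, cons(pair(a, e), cons(a, e))))))   [R6 at ε]
3. cons(cons(e, k(e, cons(pair(a, e), a))), pair(a, h(k(e, cons(pair(a, e), cons(a, e))))))  →  cons(cons(e, a), pair(a, h(k(e, cons(pair(a, e), cons(a, e))))))   [R6 at 1.2]
4. cons(cons(e, a), pair(a, h(k(e, cons(pair(a, e), cons(a, e))))))  →  cons(cons(e, a), pair(a, a))   [R1 at 2.2]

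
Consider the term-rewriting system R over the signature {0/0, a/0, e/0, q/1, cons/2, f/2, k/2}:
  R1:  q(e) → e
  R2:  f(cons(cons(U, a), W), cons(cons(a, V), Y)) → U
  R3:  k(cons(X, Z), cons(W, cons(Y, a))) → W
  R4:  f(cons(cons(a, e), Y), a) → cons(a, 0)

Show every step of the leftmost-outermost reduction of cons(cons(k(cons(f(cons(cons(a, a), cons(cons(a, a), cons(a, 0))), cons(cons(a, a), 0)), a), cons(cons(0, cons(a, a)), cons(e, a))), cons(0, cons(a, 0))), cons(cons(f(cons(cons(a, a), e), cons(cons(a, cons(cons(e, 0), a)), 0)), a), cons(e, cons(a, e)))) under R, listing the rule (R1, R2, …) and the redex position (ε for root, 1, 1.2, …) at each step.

1. cons(cons(k(cons(f(cons(cons(a, a), cons(cons(a, a), cons(a, 0))), cons(cons(a, a), 0)), a), cons(cons(0, cons(a, a)), cons(e, a))), cons(0, cons(a, 0))), cons(cons(f(cons(cons(a, a), e), cons(cons(a, cons(cons(e, 0), a)), 0)), a), cons(e, cons(a, e))))  →  cons(cons(cons(0, cons(a, a)), cons(0, cons(a, 0))), cons(cons(f(cons(cons(a, a), e), cons(cons(a, cons(cons(e, 0), a)), 0)), a), cons(e, cons(a, e))))   [R3 at 1.1]
2. cons(cons(cons(0, cons(a, a)), cons(0, cons(a, 0))), cons(cons(f(cons(cons(a, a), e), cons(cons(a, cons(cons(e, 0), a)), 0)), a), cons(e, cons(a, e))))  →  cons(cons(cons(0, cons(a, a)), cons(0, cons(a, 0))), cons(cons(a, a), cons(e, cons(a, e))))   [R2 at 2.1.1]

cons(cons(cons(0, cons(a, a)), cons(0, cons(a, 0))), cons(cons(a, a), cons(e, cons(a, e))))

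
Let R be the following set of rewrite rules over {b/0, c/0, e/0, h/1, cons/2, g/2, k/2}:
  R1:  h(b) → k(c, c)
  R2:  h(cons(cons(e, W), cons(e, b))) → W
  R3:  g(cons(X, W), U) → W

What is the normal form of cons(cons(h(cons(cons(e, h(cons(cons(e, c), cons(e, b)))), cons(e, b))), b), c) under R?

1. cons(cons(h(cons(cons(e, h(cons(cons(e, c), cons(e, b)))), cons(e, b))), b), c)  →  cons(cons(h(cons(cons(e, c), cons(e, b))), b), c)   [R2 at 1.1]
2. cons(cons(h(cons(cons(e, c), cons(e, b))), b), c)  →  cons(cons(c, b), c)   [R2 at 1.1]

cons(cons(c, b), c)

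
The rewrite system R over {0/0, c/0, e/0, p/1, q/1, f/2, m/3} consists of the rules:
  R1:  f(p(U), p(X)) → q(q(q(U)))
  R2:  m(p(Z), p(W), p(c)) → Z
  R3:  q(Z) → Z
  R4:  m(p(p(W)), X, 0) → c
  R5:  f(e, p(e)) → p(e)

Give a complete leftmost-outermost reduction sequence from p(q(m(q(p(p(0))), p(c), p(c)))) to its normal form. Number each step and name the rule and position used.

1. p(q(m(q(p(p(0))), p(c), p(c))))  →  p(m(q(p(p(0))), p(c), p(c)))   [R3 at 1]
2. p(m(q(p(p(0))), p(c), p(c)))  →  p(m(p(p(0)), p(c), p(c)))   [R3 at 1.1]
3. p(m(p(p(0)), p(c), p(c)))  →  p(p(0))   [R2 at 1]

p(p(0))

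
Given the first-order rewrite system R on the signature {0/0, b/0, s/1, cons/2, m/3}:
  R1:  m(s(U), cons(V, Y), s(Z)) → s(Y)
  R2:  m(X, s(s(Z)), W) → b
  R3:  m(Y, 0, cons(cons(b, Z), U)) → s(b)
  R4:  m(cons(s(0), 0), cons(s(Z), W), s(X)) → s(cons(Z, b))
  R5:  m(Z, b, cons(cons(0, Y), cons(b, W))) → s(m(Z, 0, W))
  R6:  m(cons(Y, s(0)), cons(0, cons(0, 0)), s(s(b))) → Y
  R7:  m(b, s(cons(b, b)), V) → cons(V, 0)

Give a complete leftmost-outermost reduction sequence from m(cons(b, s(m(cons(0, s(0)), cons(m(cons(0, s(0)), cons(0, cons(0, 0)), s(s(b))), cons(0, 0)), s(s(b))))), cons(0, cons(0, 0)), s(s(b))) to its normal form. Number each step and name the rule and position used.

1. m(cons(b, s(m(cons(0, s(0)), cons(m(cons(0, s(0)), cons(0, cons(0, 0)), s(s(b))), cons(0, 0)), s(s(b))))), cons(0, cons(0, 0)), s(s(b)))  →  m(cons(b, s(m(cons(0, s(0)), cons(0, cons(0, 0)), s(s(b))))), cons(0, cons(0, 0)), s(s(b)))   [R6 at 1.2.1.2.1]
2. m(cons(b, s(m(cons(0, s(0)), cons(0, cons(0, 0)), s(s(b))))), cons(0, cons(0, 0)), s(s(b)))  →  m(cons(b, s(0)), cons(0, cons(0, 0)), s(s(b)))   [R6 at 1.2.1]
3. m(cons(b, s(0)), cons(0, cons(0, 0)), s(s(b)))  →  b   [R6 at ε]

b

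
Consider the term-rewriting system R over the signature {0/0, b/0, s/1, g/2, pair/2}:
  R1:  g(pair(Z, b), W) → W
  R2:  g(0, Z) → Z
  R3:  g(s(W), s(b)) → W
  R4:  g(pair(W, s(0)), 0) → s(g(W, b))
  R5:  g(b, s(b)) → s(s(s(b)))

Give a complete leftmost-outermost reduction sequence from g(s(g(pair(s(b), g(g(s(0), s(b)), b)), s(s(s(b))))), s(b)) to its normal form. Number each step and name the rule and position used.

1. g(s(g(pair(s(b), g(g(s(0), s(b)), b)), s(s(s(b))))), s(b))  →  g(pair(s(b), g(g(s(0), s(b)), b)), s(s(s(b))))   [R3 at ε]
2. g(pair(s(b), g(g(s(0), s(b)), b)), s(s(s(b))))  →  g(pair(s(b), g(0, b)), s(s(s(b))))   [R3 at 1.2.1]
3. g(pair(s(b), g(0, b)), s(s(s(b))))  →  g(pair(s(b), b), s(s(s(b))))   [R2 at 1.2]
4. g(pair(s(b), b), s(s(s(b))))  →  s(s(s(b)))   [R1 at ε]

s(s(s(b)))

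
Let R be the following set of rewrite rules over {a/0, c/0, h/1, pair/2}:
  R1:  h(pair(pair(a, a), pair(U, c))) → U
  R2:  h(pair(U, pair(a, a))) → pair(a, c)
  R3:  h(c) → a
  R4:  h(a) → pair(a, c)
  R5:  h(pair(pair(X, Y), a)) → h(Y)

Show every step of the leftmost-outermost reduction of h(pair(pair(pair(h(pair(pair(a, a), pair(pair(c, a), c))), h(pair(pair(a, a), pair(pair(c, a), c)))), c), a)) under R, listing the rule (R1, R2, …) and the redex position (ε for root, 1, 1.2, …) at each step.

1. h(pair(pair(pair(h(pair(pair(a, a), pair(pair(c, a), c))), h(pair(pair(a, a), pair(pair(c, a), c)))), c), a))  →  h(c)   [R5 at ε]
2. h(c)  →  a   [R3 at ε]

a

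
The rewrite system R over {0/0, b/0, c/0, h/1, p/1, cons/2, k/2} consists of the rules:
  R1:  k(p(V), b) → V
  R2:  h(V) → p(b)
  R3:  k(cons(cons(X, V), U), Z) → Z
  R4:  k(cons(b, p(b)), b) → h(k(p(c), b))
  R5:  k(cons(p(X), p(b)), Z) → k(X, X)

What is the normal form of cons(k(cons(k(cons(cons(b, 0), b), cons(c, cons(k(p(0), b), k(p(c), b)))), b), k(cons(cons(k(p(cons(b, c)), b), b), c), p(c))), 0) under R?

1. cons(k(cons(k(cons(cons(b, 0), b), cons(c, cons(k(p(0), b), k(p(c), b)))), b), k(cons(cons(k(p(cons(b, c)), b), b), c), p(c))), 0)  →  cons(k(cons(cons(c, cons(k(p(0), b), k(p(c), b))), b), k(cons(cons(k(p(cons(b, c)), b), b), c), p(c))), 0)   [R3 at 1.1.1]
2. cons(k(cons(cons(c, cons(k(p(0), b), k(p(c), b))), b), k(cons(cons(k(p(cons(b, c)), b), b), c), p(c))), 0)  →  cons(k(cons(cons(k(p(cons(b, c)), b), b), c), p(c)), 0)   [R3 at 1]
3. cons(k(cons(cons(k(p(cons(b, c)), b), b), c), p(c)), 0)  →  cons(p(c), 0)   [R3 at 1]

cons(p(c), 0)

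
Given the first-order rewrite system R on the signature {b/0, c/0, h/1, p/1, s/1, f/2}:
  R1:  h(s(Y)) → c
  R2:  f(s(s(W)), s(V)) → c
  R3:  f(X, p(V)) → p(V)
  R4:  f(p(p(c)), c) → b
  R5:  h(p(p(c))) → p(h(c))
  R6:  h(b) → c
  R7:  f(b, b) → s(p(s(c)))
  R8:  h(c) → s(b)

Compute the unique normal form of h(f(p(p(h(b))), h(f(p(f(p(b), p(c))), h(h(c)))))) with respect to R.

1. h(f(p(p(h(b))), h(f(p(f(p(b), p(c))), h(h(c))))))  →  h(f(p(p(c)), h(f(p(f(p(b), p(c))), h(h(c))))))   [R6 at 1.1.1.1]
2. h(f(p(p(c)), h(f(p(f(p(b), p(c))), h(h(c))))))  →  h(f(p(p(c)), h(f(p(p(c)), h(h(c))))))   [R3 at 1.2.1.1.1]
3. h(f(p(p(c)), h(f(p(p(c)), h(h(c))))))  →  h(f(p(p(c)), h(f(p(p(c)), h(s(b))))))   [R8 at 1.2.1.2.1]
4. h(f(p(p(c)), h(f(p(p(c)), h(s(b))))))  →  h(f(p(p(c)), h(f(p(p(c)), c))))   [R1 at 1.2.1.2]
5. h(f(p(p(c)), h(f(p(p(c)), c))))  →  h(f(p(p(c)), h(b)))   [R4 at 1.2.1]
6. h(f(p(p(c)), h(b)))  →  h(f(p(p(c)), c))   [R6 at 1.2]
7. h(f(p(p(c)), c))  →  h(b)   [R4 at 1]
8. h(b)  →  c   [R6 at ε]

c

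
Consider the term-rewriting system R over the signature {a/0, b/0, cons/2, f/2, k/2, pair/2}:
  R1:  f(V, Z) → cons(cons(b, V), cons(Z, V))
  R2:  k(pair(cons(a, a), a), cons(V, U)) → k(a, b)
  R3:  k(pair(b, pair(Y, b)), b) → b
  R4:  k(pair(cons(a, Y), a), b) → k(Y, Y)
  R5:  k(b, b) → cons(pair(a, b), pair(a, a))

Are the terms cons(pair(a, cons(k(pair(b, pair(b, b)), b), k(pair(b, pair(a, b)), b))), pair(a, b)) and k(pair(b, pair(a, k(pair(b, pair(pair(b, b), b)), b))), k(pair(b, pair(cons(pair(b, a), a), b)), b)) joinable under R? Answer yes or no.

no — NF(t₁) = cons(pair(a, cons(b, b)), pair(a, b)), NF(t₂) = b

Reduce t₁ = cons(pair(a, cons(k(pair(b, pair(b, b)), b), k(pair(b, pair(a, b)), b))), pair(a, b)):
1. cons(pair(a, cons(k(pair(b, pair(b, b)), b), k(pair(b, pair(a, b)), b))), pair(a, b))  →  cons(pair(a, cons(b, k(pair(b, pair(a, b)), b))), pair(a, b))   [R3 at 1.2.1]
2. cons(pair(a, cons(b, k(pair(b, pair(a, b)), b))), pair(a, b))  →  cons(pair(a, cons(b, b)), pair(a, b))   [R3 at 1.2.2]

Reduce t₂ = k(pair(b, pair(a, k(pair(b, pair(pair(b, b), b)), b))), k(pair(b, pair(cons(pair(b, a), a), b)), b)):
1. k(pair(b, pair(a, k(pair(b, pair(pair(b, b), b)), b))), k(pair(b, pair(cons(pair(b, a), a), b)), b))  →  k(pair(b, pair(a, b)), k(pair(b, pair(cons(pair(b, a), a), b)), b))   [R3 at 1.2.2]
2. k(pair(b, pair(a, b)), k(pair(b, pair(cons(pair(b, a), a), b)), b))  →  k(pair(b, pair(a, b)), b)   [R3 at 2]
3. k(pair(b, pair(a, b)), b)  →  b   [R3 at ε]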